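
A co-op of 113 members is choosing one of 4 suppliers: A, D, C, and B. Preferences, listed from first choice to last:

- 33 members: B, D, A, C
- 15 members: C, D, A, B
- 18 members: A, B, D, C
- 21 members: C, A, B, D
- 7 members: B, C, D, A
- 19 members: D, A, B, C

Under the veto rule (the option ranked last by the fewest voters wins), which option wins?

A

Last-place votes: A 7, D 21, C 70, B 15.
A is ranked last by the fewest voters, so A wins.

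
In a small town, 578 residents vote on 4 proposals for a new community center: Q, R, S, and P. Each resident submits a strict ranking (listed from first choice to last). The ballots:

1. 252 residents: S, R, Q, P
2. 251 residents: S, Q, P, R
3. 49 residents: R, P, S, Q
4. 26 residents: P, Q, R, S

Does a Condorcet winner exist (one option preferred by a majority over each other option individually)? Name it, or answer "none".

S

S vs Q: 552–26 for S.
S vs R: 503–75 for S.
S vs P: 503–75 for S.
S beats every other option head-to-head.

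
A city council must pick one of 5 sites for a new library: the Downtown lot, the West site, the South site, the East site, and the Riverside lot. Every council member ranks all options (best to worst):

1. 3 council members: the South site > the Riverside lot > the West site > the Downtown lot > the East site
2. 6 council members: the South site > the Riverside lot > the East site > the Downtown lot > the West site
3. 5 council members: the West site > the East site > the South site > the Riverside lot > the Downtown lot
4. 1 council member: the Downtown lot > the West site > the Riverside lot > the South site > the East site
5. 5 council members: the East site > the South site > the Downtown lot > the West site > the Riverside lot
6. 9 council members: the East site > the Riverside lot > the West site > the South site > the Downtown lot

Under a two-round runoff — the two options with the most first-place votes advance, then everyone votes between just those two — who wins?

the East site

Round 1 first-place votes: the Downtown lot 1, the West site 5, the South site 9, the East site 14, the Riverside lot 0.
the East site and the South site advance.
Runoff: the East site is preferred to the South site by 19 voters; the South site by 10.
the East site wins the runoff.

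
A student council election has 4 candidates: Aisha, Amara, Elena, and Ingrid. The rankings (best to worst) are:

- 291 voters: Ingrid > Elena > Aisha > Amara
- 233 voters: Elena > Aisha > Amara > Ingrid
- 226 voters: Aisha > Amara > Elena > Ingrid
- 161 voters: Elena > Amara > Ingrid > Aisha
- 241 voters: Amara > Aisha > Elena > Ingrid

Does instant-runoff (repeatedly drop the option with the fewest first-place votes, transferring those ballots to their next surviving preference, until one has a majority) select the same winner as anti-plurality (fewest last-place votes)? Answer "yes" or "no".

yes

Instant-runoff — R1 Aisha 226, Amara 241, Elena 394, Ingrid 291 (Aisha out); R2 Amara 467, Elena 394, Ingrid 291 (Ingrid out); R3 Amara 467, Elena 685 (Elena winner). Winner: Elena.
Anti-plurality — last-place votes: Aisha 161, Amara 291, Elena 0, Ingrid 700. Winner: Elena.
The two methods agree.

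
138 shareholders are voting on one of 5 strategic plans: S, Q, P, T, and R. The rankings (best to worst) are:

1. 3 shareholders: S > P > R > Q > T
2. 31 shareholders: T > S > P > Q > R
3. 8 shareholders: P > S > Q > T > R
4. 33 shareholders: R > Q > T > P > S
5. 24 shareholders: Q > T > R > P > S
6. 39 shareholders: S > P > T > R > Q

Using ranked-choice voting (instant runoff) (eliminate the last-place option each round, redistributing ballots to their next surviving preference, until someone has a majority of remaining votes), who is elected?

Round 1: S 42, Q 24, P 8, T 31, R 33. Eliminate P.
Round 2: S 50, Q 24, T 31, R 33. Eliminate Q.
Round 3: S 50, T 55, R 33. Eliminate R.
Round 4: S 50, T 88. T has a majority.

T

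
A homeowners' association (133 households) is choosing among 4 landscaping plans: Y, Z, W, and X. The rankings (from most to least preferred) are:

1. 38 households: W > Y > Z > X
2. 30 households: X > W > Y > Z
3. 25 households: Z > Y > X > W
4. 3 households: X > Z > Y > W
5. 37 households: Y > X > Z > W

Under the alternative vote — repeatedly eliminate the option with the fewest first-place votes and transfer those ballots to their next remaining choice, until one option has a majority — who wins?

Round 1: Y 37, Z 25, W 38, X 33. Eliminate Z.
Round 2: Y 62, W 38, X 33. Eliminate X.
Round 3: Y 65, W 68. W has a majority.

W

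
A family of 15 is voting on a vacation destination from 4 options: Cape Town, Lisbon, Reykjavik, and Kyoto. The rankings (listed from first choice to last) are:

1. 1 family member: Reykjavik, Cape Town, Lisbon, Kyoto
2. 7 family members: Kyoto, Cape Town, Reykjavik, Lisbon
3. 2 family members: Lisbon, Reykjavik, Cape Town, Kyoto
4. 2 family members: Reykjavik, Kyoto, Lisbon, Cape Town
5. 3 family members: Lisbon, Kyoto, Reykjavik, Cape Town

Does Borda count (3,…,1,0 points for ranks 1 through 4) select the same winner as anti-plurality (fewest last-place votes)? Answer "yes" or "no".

Borda — scores: Cape Town 18, Lisbon 18, Reykjavik 23, Kyoto 31. Winner: Kyoto.
Anti-plurality — last-place votes: Cape Town 5, Lisbon 7, Reykjavik 0, Kyoto 3. Winner: Reykjavik.
The two methods disagree.

no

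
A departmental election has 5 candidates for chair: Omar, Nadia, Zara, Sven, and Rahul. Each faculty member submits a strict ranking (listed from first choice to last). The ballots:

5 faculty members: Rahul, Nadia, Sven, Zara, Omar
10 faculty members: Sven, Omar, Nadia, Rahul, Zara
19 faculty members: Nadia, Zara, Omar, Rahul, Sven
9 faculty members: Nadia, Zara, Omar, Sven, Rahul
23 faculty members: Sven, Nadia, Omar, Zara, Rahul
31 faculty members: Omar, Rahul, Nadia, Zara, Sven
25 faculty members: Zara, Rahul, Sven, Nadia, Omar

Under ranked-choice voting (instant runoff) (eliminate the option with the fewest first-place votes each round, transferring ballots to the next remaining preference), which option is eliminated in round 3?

Omar

Round 1: Omar 31, Nadia 28, Zara 25, Sven 33, Rahul 5. Eliminate Rahul.
Round 2: Omar 31, Nadia 33, Zara 25, Sven 33. Eliminate Zara.
Round 3: Omar 31, Nadia 33, Sven 58. Eliminate Omar.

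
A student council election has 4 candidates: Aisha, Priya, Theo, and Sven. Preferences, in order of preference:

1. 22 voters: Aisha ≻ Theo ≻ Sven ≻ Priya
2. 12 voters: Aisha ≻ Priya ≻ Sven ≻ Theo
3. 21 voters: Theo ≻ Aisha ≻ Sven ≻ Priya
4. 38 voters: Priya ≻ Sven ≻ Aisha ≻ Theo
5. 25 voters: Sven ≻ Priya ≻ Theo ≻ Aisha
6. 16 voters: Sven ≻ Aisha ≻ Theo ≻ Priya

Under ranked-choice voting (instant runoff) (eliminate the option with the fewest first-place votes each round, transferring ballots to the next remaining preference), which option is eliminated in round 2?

Round 1: Aisha 34, Priya 38, Theo 21, Sven 41. Eliminate Theo.
Round 2: Aisha 55, Priya 38, Sven 41. Eliminate Priya.

Priya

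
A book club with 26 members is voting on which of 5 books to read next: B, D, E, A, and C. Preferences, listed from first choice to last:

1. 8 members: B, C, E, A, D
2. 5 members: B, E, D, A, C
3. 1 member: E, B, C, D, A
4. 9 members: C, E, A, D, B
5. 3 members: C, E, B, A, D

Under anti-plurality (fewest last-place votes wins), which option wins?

E

Last-place votes: B 9, D 11, E 0, A 1, C 5.
E is ranked last by the fewest voters, so E wins.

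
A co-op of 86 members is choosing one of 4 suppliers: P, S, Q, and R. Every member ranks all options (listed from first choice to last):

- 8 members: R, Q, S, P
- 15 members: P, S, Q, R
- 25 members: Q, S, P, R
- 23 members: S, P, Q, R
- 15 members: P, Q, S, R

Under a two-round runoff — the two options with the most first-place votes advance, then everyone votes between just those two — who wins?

P

Round 1 first-place votes: P 30, S 23, Q 25, R 8.
P and Q advance.
Runoff: P is preferred to Q by 53 voters; Q by 33.
P wins the runoff.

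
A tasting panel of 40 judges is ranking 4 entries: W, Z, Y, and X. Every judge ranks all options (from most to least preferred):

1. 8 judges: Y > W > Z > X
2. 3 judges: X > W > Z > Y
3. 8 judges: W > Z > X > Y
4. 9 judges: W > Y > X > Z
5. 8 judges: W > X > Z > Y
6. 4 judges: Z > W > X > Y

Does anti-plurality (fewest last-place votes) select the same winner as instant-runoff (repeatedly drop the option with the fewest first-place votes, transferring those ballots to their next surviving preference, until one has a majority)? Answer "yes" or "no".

Anti-plurality — last-place votes: W 0, Z 9, Y 23, X 8. Winner: W.
Instant-runoff — R1 W 25, Z 4, Y 8, X 3 (W winner). Winner: W.
The two methods agree.

yes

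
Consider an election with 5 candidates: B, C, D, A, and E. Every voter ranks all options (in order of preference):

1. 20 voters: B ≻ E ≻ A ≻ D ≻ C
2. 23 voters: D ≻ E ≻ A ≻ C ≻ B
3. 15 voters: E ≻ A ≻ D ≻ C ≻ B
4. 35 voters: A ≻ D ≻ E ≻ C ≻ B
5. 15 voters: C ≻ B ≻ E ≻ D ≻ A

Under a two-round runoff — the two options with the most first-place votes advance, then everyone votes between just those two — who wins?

Round 1 first-place votes: B 20, C 15, D 23, A 35, E 15.
A and D advance.
Runoff: A is preferred to D by 70 voters; D by 38.
A wins the runoff.

A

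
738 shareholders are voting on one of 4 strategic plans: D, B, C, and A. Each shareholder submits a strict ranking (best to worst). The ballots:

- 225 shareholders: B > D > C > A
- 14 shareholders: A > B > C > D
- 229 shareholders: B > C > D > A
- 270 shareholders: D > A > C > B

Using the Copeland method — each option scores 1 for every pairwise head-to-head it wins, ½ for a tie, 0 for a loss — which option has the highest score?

D: beats C and A; loses to B → score 2.
B: beats D, C, and A → score 3.
C: beats A; loses to D and B → score 1.
A: loses to D, B, and C → score 0.
B has the best pairwise record.

B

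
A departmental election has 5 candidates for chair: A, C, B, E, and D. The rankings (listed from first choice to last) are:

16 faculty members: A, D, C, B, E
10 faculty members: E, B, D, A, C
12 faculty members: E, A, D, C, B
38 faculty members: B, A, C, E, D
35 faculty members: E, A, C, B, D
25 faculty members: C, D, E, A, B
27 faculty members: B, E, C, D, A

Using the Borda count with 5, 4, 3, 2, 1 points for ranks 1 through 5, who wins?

E

A: 16·5 + 10·2 + 12·4 + 38·4 + 35·4 + 25·2 + 27·1 = 517
C: 16·3 + 10·1 + 12·2 + 38·3 + 35·3 + 25·5 + 27·3 = 507
B: 16·2 + 10·4 + 12·1 + 38·5 + 35·2 + 25·1 + 27·5 = 504
E: 16·1 + 10·5 + 12·5 + 38·2 + 35·5 + 25·3 + 27·4 = 560
D: 16·4 + 10·3 + 12·3 + 38·1 + 35·1 + 25·4 + 27·2 = 357
E has the highest Borda score (560).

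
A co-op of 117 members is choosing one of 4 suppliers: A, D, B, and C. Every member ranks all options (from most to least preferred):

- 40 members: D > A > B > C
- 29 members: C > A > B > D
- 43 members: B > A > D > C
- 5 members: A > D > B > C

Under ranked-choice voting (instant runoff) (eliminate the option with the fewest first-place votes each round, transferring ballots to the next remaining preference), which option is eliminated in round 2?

C

Round 1: A 5, D 40, B 43, C 29. Eliminate A.
Round 2: D 45, B 43, C 29. Eliminate C.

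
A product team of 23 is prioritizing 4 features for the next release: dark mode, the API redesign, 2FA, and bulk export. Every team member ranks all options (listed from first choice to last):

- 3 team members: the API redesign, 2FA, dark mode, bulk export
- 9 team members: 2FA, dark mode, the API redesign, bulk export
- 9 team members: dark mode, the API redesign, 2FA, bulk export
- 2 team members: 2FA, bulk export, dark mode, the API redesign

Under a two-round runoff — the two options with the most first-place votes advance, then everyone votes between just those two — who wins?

Round 1 first-place votes: dark mode 9, the API redesign 3, 2FA 11, bulk export 0.
2FA and dark mode advance.
Runoff: 2FA is preferred to dark mode by 14 voters; dark mode by 9.
2FA wins the runoff.

2FA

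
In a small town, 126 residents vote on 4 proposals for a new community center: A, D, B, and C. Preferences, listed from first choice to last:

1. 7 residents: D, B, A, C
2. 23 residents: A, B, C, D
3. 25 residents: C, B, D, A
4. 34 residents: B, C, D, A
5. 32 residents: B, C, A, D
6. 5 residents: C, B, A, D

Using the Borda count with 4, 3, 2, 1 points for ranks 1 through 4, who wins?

B

A: 7·2 + 23·4 + 25·1 + 34·1 + 32·2 + 5·2 = 239
D: 7·4 + 23·1 + 25·2 + 34·2 + 32·1 + 5·1 = 206
B: 7·3 + 23·3 + 25·3 + 34·4 + 32·4 + 5·3 = 444
C: 7·1 + 23·2 + 25·4 + 34·3 + 32·3 + 5·4 = 371
B has the highest Borda score (444).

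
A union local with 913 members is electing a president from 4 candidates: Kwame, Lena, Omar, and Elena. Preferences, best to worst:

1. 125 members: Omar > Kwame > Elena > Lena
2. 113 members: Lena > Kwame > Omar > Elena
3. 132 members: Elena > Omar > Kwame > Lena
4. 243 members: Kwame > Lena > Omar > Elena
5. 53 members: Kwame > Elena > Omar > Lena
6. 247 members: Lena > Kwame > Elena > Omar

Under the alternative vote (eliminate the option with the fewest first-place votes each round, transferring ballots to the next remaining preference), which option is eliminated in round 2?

Elena

Round 1: Kwame 296, Lena 360, Omar 125, Elena 132. Eliminate Omar.
Round 2: Kwame 421, Lena 360, Elena 132. Eliminate Elena.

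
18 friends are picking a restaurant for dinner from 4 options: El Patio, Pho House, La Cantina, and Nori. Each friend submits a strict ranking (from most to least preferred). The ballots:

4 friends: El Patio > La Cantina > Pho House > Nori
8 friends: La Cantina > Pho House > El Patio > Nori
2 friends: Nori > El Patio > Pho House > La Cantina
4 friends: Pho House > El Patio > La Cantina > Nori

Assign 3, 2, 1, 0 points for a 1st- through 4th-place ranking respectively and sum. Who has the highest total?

La Cantina

El Patio: 4·3 + 8·1 + 2·2 + 4·2 = 32
Pho House: 4·1 + 8·2 + 2·1 + 4·3 = 34
La Cantina: 4·2 + 8·3 + 2·0 + 4·1 = 36
Nori: 4·0 + 8·0 + 2·3 + 4·0 = 6
La Cantina has the highest Borda score (36).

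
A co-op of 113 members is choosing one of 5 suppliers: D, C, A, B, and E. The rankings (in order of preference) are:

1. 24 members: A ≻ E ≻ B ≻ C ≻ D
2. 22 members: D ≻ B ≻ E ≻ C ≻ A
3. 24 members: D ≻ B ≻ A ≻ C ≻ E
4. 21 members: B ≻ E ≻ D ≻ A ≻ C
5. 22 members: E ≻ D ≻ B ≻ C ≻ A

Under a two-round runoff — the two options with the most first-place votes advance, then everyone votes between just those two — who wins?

D

Round 1 first-place votes: D 46, C 0, A 24, B 21, E 22.
D and A advance.
Runoff: D is preferred to A by 89 voters; A by 24.
D wins the runoff.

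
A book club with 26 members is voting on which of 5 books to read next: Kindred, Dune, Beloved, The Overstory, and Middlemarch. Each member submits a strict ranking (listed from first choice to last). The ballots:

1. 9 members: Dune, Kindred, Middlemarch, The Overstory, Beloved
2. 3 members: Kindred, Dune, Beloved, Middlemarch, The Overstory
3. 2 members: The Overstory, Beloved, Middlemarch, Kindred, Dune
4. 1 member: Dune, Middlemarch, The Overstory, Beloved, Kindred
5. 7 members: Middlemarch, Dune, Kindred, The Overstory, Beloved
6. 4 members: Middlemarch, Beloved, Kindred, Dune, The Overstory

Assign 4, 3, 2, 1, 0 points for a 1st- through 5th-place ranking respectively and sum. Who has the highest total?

Kindred: 9·3 + 3·4 + 2·1 + 1·0 + 7·2 + 4·2 = 63
Dune: 9·4 + 3·3 + 2·0 + 1·4 + 7·3 + 4·1 = 74
Beloved: 9·0 + 3·2 + 2·3 + 1·1 + 7·0 + 4·3 = 25
The Overstory: 9·1 + 3·0 + 2·4 + 1·2 + 7·1 + 4·0 = 26
Middlemarch: 9·2 + 3·1 + 2·2 + 1·3 + 7·4 + 4·4 = 72
Dune has the highest Borda score (74).

Dune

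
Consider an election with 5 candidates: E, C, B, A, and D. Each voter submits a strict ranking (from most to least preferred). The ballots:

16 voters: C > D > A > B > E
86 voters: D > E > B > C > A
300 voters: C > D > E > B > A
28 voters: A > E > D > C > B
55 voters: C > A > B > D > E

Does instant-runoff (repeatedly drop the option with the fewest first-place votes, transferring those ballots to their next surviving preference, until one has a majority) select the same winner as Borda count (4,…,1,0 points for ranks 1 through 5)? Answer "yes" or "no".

yes

Instant-runoff — R1 E 0, C 371, B 0, A 28, D 86 (C winner). Winner: C.
Borda — scores: E 942, C 1598, B 598, A 309, D 1403. Winner: C.
The two methods agree.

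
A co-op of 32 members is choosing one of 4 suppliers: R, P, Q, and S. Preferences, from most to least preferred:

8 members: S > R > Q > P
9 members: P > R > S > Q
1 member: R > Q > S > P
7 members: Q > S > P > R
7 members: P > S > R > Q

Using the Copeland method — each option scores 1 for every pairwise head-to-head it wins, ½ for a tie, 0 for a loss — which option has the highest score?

R: beats Q; loses to P and S → score 1.
P: beats R; ties Q and S → score 2.
Q: ties P; loses to R and S → score 0.5.
S: beats R and Q; ties P → score 2.5.
S has the best pairwise record.

S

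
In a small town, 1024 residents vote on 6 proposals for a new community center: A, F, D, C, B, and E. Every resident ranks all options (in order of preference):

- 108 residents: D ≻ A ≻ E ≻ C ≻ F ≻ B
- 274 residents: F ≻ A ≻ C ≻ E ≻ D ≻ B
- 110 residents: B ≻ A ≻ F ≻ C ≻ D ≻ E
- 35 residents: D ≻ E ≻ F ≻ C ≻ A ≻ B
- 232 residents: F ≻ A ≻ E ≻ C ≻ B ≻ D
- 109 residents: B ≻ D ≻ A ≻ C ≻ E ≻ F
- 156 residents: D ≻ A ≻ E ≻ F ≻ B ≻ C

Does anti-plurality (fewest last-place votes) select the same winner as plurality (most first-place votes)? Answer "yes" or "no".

no

Anti-plurality — last-place votes: A 0, F 109, D 232, C 156, B 417, E 110. Winner: A.
Plurality — first-place votes: A 0, F 506, D 299, C 0, B 219, E 0. Winner: F.
The two methods disagree.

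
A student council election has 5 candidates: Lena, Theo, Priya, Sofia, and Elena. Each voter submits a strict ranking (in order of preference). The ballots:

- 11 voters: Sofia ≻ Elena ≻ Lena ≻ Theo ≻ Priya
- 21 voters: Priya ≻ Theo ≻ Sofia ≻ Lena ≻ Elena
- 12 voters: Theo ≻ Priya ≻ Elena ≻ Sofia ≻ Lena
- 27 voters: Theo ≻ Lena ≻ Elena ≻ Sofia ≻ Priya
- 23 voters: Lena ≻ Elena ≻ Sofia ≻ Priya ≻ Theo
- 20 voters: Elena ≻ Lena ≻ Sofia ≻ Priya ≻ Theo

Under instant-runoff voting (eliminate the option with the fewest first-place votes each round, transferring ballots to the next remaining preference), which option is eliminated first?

Sofia

Round 1: Lena 23, Theo 39, Priya 21, Sofia 11, Elena 20. Eliminate Sofia.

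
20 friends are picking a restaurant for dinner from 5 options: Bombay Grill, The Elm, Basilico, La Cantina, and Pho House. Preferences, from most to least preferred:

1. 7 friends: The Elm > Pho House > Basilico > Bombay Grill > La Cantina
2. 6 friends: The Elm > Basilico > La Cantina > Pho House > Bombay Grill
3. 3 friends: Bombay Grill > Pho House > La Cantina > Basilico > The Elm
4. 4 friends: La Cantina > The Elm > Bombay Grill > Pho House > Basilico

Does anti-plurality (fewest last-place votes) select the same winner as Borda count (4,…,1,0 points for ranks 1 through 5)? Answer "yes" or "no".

Anti-plurality — last-place votes: Bombay Grill 6, The Elm 3, Basilico 4, La Cantina 7, Pho House 0. Winner: Pho House.
Borda — scores: Bombay Grill 27, The Elm 64, Basilico 35, La Cantina 34, Pho House 40. Winner: The Elm.
The two methods disagree.

no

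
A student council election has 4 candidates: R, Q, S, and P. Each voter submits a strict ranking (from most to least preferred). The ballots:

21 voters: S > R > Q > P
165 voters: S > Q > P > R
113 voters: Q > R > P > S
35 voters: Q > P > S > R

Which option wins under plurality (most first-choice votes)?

S

First-place votes: R 0, Q 148, S 186, P 0.
S has the most first-place votes.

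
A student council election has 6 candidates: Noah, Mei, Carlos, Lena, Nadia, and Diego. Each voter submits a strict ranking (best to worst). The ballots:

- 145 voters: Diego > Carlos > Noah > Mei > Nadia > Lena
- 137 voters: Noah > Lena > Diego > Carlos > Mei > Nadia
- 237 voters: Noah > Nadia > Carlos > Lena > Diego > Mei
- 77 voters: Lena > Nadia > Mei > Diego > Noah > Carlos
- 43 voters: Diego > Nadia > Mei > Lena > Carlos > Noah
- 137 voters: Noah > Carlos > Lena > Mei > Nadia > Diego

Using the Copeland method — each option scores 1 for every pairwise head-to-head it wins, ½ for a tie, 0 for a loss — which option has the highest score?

Noah: beats Mei, Carlos, Lena, Nadia, and Diego → score 5.
Mei: beats Nadia; loses to Noah, Carlos, Lena, and Diego → score 1.
Carlos: beats Mei, Lena, and Nadia; loses to Noah and Diego → score 3.
Lena: beats Mei and Diego; loses to Noah, Carlos, and Nadia → score 2.
Nadia: beats Lena and Diego; loses to Noah, Mei, and Carlos → score 2.
Diego: beats Mei and Carlos; loses to Noah, Lena, and Nadia → score 2.
Noah has the best pairwise record.

Noah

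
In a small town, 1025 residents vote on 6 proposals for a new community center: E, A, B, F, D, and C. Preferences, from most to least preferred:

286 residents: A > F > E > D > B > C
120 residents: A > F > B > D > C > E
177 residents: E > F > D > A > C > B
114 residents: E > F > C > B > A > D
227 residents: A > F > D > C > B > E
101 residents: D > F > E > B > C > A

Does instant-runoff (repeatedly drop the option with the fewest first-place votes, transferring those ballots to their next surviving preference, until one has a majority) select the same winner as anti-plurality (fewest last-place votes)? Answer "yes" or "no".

no

Instant-runoff — R1 E 291, A 633, B 0, F 0, D 101, C 0 (A winner). Winner: A.
Anti-plurality — last-place votes: E 347, A 101, B 177, F 0, D 114, C 286. Winner: F.
The two methods disagree.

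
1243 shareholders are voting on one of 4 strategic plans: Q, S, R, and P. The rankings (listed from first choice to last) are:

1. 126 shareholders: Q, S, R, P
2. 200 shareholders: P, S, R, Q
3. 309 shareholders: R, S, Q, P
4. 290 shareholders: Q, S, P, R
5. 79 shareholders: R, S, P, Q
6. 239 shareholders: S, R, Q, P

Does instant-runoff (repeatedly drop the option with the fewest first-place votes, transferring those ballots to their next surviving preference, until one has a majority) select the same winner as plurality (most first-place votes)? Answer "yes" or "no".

no

Instant-runoff — R1 Q 416, S 239, R 388, P 200 (P out); R2 Q 416, S 439, R 388 (R out); R3 Q 416, S 827 (S winner). Winner: S.
Plurality — first-place votes: Q 416, S 239, R 388, P 200. Winner: Q.
The two methods disagree.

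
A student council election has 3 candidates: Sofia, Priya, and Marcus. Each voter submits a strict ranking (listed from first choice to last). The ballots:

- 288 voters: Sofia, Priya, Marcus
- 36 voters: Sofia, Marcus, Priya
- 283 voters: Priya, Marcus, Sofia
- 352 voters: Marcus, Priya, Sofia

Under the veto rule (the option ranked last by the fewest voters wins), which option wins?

Priya

Last-place votes: Sofia 635, Priya 36, Marcus 288.
Priya is ranked last by the fewest voters, so Priya wins.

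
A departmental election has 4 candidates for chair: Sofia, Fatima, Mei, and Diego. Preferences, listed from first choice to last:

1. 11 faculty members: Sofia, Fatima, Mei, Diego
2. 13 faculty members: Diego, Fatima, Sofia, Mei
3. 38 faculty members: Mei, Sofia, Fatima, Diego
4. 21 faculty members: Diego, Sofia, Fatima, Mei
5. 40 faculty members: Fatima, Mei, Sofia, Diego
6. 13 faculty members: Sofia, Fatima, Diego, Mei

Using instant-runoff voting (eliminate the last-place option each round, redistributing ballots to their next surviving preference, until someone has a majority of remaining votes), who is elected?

Fatima

Round 1: Sofia 24, Fatima 40, Mei 38, Diego 34. Eliminate Sofia.
Round 2: Fatima 64, Mei 38, Diego 34. Eliminate Diego.
Round 3: Fatima 98, Mei 38. Fatima has a majority.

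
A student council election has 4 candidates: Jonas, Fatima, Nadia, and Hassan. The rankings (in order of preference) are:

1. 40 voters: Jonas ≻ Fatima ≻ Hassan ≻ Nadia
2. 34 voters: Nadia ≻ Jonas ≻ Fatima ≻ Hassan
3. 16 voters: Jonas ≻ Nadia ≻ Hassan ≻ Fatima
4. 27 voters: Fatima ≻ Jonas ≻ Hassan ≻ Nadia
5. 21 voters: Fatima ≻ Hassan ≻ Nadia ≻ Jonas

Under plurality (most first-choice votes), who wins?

First-place votes: Jonas 56, Fatima 48, Nadia 34, Hassan 0.
Jonas has the most first-place votes.

Jonas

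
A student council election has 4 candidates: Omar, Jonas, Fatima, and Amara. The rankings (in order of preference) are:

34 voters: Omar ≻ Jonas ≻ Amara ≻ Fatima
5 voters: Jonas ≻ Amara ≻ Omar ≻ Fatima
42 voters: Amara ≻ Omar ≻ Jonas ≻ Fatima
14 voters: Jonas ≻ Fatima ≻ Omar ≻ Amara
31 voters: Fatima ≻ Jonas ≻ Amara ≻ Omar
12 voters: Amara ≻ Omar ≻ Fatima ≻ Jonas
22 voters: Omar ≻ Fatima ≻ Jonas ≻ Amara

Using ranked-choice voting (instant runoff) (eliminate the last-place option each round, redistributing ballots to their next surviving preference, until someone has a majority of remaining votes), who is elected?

Round 1: Omar 56, Jonas 19, Fatima 31, Amara 54. Eliminate Jonas.
Round 2: Omar 56, Fatima 45, Amara 59. Eliminate Fatima.
Round 3: Omar 70, Amara 90. Amara has a majority.

Amara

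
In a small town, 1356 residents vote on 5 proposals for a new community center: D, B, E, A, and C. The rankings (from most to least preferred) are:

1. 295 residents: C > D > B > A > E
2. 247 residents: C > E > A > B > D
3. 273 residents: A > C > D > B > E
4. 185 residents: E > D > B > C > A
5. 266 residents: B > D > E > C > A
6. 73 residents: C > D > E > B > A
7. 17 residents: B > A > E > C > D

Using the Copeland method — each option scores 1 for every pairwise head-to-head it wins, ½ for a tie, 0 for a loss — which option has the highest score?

D: beats B, E, and A; loses to C → score 3.
B: beats E and A; loses to D and C → score 2.
E: beats A; loses to D, B, and C → score 1.
A: loses to D, B, E, and C → score 0.
C: beats D, B, E, and A → score 4.
C has the best pairwise record.

C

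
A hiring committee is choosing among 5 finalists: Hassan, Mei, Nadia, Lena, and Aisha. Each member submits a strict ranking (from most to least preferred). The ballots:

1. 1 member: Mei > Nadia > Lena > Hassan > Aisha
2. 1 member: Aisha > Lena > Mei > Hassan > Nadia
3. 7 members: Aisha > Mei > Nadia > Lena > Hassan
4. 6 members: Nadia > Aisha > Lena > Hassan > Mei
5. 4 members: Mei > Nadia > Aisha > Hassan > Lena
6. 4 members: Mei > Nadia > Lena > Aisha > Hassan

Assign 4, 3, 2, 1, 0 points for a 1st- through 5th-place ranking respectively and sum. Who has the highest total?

Hassan: 1·1 + 1·1 + 7·0 + 6·1 + 4·1 + 4·0 = 12
Mei: 1·4 + 1·2 + 7·3 + 6·0 + 4·4 + 4·4 = 59
Nadia: 1·3 + 1·0 + 7·2 + 6·4 + 4·3 + 4·3 = 65
Lena: 1·2 + 1·3 + 7·1 + 6·2 + 4·0 + 4·2 = 32
Aisha: 1·0 + 1·4 + 7·4 + 6·3 + 4·2 + 4·1 = 62
Nadia has the highest Borda score (65).

Nadia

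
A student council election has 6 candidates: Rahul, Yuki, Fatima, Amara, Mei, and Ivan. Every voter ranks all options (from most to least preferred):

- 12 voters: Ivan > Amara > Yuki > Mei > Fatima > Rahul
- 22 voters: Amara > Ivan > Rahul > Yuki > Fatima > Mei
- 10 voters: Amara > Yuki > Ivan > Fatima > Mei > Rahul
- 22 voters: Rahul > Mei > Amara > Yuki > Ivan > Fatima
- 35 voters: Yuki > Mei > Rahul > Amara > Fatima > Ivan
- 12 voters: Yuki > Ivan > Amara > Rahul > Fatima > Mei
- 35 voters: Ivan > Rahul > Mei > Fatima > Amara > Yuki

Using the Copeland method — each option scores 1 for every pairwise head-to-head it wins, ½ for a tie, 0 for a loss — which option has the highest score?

Rahul

Rahul: beats Yuki, Fatima, Amara, and Mei; loses to Ivan → score 4.
Yuki: beats Fatima, Mei, and Ivan; loses to Rahul and Amara → score 3.
Fatima: loses to Rahul, Yuki, Amara, Mei, and Ivan → score 0.
Amara: beats Yuki, Fatima, and Ivan; loses to Rahul and Mei → score 3.
Mei: beats Fatima and Amara; loses to Rahul, Yuki, and Ivan → score 2.
Ivan: beats Rahul, Fatima, and Mei; loses to Yuki and Amara → score 3.
Rahul has the best pairwise record.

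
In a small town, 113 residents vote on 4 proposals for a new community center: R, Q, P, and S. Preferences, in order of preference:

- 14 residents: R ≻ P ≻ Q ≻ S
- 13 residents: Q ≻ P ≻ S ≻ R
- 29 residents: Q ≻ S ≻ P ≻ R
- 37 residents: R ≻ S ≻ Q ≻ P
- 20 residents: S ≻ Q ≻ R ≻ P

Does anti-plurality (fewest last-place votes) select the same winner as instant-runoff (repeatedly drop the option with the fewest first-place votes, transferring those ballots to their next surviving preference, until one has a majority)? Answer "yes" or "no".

yes

Anti-plurality — last-place votes: R 42, Q 0, P 57, S 14. Winner: Q.
Instant-runoff — R1 R 51, Q 42, P 0, S 20 (P out); R2 R 51, Q 42, S 20 (S out); R3 R 51, Q 62 (Q winner). Winner: Q.
The two methods agree.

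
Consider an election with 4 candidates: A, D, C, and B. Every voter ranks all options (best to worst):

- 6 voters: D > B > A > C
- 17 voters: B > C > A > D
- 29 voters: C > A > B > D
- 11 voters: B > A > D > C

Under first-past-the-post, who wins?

C

First-place votes: A 0, D 6, C 29, B 28.
C has the most first-place votes.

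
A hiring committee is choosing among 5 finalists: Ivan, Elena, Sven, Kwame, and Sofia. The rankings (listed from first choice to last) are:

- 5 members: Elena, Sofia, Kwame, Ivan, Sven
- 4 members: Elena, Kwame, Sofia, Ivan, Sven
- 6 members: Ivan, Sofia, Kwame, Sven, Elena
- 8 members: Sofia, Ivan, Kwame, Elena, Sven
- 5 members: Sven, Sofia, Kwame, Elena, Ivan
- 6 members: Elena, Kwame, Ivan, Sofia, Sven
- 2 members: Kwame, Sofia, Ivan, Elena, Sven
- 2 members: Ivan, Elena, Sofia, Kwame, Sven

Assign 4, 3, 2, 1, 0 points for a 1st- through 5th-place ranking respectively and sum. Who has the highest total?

Ivan: 5·1 + 4·1 + 6·4 + 8·3 + 5·0 + 6·2 + 2·2 + 2·4 = 81
Elena: 5·4 + 4·4 + 6·0 + 8·1 + 5·1 + 6·4 + 2·1 + 2·3 = 81
Sven: 5·0 + 4·0 + 6·1 + 8·0 + 5·4 + 6·0 + 2·0 + 2·0 = 26
Kwame: 5·2 + 4·3 + 6·2 + 8·2 + 5·2 + 6·3 + 2·4 + 2·1 = 88
Sofia: 5·3 + 4·2 + 6·3 + 8·4 + 5·3 + 6·1 + 2·3 + 2·2 = 104
Sofia has the highest Borda score (104).

Sofia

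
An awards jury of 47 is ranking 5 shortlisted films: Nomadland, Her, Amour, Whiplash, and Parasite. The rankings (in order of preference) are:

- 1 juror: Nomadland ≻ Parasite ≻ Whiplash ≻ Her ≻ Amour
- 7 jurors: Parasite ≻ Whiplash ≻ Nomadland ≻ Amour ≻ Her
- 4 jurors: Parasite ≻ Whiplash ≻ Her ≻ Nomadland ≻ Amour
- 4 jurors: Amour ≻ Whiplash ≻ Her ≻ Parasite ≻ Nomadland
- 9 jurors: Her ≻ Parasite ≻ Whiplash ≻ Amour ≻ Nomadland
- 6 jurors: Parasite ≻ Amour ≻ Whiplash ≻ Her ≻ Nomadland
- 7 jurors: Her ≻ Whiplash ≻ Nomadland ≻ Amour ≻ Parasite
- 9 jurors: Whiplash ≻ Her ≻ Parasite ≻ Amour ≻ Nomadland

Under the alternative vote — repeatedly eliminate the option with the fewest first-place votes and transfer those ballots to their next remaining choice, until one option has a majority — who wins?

Her

Round 1: Nomadland 1, Her 16, Amour 4, Whiplash 9, Parasite 17. Eliminate Nomadland.
Round 2: Her 16, Amour 4, Whiplash 9, Parasite 18. Eliminate Amour.
Round 3: Her 16, Whiplash 13, Parasite 18. Eliminate Whiplash.
Round 4: Her 29, Parasite 18. Her has a majority.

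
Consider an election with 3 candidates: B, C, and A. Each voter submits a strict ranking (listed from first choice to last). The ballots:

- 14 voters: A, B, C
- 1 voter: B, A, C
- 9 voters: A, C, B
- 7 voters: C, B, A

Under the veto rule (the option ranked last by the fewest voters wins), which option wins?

A

Last-place votes: B 9, C 15, A 7.
A is ranked last by the fewest voters, so A wins.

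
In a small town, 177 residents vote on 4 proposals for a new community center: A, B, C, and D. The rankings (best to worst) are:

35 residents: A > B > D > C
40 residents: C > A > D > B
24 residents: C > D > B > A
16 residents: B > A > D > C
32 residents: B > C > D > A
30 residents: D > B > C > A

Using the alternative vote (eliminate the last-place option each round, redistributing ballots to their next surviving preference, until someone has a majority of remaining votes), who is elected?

Round 1: A 35, B 48, C 64, D 30. Eliminate D.
Round 2: A 35, B 78, C 64. Eliminate A.
Round 3: B 113, C 64. B has a majority.

B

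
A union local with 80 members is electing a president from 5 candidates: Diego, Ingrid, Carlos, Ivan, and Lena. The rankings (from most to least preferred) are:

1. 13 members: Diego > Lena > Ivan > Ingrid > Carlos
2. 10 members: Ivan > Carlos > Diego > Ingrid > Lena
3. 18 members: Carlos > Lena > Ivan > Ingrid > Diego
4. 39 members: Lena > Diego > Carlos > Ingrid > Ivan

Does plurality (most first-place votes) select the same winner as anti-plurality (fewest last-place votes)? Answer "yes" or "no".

Plurality — first-place votes: Diego 13, Ingrid 0, Carlos 18, Ivan 10, Lena 39. Winner: Lena.
Anti-plurality — last-place votes: Diego 18, Ingrid 0, Carlos 13, Ivan 39, Lena 10. Winner: Ingrid.
The two methods disagree.

no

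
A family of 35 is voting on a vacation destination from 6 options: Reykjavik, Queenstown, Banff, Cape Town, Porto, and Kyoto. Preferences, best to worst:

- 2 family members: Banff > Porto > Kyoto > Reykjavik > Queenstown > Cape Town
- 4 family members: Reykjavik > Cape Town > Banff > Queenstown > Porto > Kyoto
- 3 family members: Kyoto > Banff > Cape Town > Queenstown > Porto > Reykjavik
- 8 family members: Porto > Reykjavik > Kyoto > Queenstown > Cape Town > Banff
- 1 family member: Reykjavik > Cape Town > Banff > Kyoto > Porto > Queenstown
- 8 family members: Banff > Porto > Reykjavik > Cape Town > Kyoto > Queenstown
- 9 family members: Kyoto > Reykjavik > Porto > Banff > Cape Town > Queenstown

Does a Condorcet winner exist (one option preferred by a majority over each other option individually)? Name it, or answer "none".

Checking pairwise contests:
Porto beats Reykjavik 21–14.
Reykjavik beats Queenstown 32–3.
Reykjavik beats Banff 22–13.
Reykjavik beats Cape Town 32–3.
Banff beats Porto 18–17.
Reykjavik beats Kyoto 21–14.
Every option loses at least one head-to-head, so there is no Condorcet winner.

none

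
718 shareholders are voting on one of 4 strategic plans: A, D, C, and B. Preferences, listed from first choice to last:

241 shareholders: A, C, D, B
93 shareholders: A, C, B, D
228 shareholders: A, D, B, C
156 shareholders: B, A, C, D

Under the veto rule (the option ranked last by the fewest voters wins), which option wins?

Last-place votes: A 0, D 249, C 228, B 241.
A is ranked last by the fewest voters, so A wins.

A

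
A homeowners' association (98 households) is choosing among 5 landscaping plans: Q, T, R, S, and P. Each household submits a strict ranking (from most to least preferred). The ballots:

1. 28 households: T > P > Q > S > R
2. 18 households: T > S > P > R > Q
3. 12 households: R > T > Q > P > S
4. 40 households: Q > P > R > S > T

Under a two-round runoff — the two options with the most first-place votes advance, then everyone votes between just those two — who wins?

T

Round 1 first-place votes: Q 40, T 46, R 12, S 0, P 0.
T and Q advance.
Runoff: T is preferred to Q by 58 voters; Q by 40.
T wins the runoff.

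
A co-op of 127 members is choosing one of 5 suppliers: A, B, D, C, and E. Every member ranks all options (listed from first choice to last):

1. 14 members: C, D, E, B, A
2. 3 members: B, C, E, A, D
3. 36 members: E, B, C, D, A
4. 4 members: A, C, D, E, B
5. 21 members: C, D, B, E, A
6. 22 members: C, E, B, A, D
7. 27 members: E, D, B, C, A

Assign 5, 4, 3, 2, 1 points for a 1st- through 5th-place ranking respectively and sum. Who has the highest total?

E

A: 14·1 + 3·2 + 36·1 + 4·5 + 21·1 + 22·2 + 27·1 = 168
B: 14·2 + 3·5 + 36·4 + 4·1 + 21·3 + 22·3 + 27·3 = 401
D: 14·4 + 3·1 + 36·2 + 4·3 + 21·4 + 22·1 + 27·4 = 357
C: 14·5 + 3·4 + 36·3 + 4·4 + 21·5 + 22·5 + 27·2 = 475
E: 14·3 + 3·3 + 36·5 + 4·2 + 21·2 + 22·4 + 27·5 = 504
E has the highest Borda score (504).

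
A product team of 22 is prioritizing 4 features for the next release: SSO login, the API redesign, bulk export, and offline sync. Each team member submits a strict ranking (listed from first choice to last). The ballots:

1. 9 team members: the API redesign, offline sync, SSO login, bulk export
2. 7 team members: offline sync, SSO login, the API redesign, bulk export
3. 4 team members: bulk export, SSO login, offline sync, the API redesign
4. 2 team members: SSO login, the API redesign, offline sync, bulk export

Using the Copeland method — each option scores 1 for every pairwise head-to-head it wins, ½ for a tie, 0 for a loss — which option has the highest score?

offline sync

SSO login: beats the API redesign and bulk export; loses to offline sync → score 2.
the API redesign: beats bulk export; ties offline sync; loses to SSO login → score 1.5.
bulk export: loses to SSO login, the API redesign, and offline sync → score 0.
offline sync: beats SSO login and bulk export; ties the API redesign → score 2.5.
offline sync has the best pairwise record.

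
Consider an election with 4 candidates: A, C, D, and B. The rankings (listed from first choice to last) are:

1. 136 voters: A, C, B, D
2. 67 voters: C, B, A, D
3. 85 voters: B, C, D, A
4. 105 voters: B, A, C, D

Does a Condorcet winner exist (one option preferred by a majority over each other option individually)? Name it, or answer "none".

none

Checking pairwise contests:
B beats A 257–136.
A beats C 241–152.
A beats D 308–85.
C beats B 203–190.
Every option loses at least one head-to-head, so there is no Condorcet winner.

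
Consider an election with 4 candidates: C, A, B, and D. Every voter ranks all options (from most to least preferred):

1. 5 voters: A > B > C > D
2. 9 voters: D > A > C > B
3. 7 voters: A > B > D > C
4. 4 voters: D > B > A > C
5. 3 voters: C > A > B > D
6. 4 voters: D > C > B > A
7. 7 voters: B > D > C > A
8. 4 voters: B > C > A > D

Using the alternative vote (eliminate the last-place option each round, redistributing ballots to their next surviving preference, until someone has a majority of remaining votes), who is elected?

D

Round 1: C 3, A 12, B 11, D 17. Eliminate C.
Round 2: A 15, B 11, D 17. Eliminate B.
Round 3: A 19, D 24. D has a majority.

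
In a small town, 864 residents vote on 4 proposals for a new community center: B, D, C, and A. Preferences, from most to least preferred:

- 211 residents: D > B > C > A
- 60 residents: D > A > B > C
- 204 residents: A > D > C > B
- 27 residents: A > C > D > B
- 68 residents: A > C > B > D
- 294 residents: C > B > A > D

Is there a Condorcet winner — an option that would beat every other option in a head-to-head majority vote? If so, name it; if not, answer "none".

Checking pairwise contests:
D beats B 502–362.
A beats D 593–271.
D beats C 475–389.
B beats A 505–359.
Every option loses at least one head-to-head, so there is no Condorcet winner.

none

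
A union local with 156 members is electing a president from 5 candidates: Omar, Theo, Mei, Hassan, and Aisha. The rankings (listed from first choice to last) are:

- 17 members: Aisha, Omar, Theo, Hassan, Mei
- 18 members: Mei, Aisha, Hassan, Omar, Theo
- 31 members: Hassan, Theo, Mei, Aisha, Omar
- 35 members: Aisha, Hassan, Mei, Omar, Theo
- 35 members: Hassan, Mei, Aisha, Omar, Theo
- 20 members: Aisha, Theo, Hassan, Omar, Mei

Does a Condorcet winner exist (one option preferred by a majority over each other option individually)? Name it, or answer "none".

Checking pairwise contests:
Mei beats Omar 119–37.
Omar beats Theo 105–51.
Hassan beats Mei 138–18.
Aisha beats Hassan 90–66.
Mei beats Aisha 84–72.
Every option loses at least one head-to-head, so there is no Condorcet winner.

none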